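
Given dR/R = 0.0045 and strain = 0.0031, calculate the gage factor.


GF = (dR/R) / epsilon
= 0.0045 / 0.0031
= 1.4516

1.4516


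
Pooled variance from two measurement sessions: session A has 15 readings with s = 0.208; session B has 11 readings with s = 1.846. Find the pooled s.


s_p = sqrt(((n1-1)*s1^2 + (n2-1)*s2^2) / (n1+n2-2))
numerator = (15-1)*0.208^2 + (11-1)*1.846^2 = 0.605696 + 34.07716 = 34.682856
denominator = 15 + 11 - 2 = 24
s_p^2 = 34.682856 / 24 = 1.445119
s_p = sqrt(1.445119) = 1.2021

1.2021


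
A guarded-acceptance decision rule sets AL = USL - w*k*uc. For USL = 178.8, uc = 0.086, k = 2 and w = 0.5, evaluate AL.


U = k * uc = 2 * 0.086 = 0.172
guard band g = w * U = 0.5 * 0.172 = 0.086
AL = USL - g = 178.8 - 0.086
AL = 178.7140

178.7140


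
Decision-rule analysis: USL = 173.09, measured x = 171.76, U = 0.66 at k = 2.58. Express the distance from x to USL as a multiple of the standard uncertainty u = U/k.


u = U / k = 0.66 / 2.58 = 0.25581395
margin = |USL - x| = |173.09 - 171.76| = 1.33
z = margin / u = 1.33 / 0.25581395
z = 5.1991

5.1991


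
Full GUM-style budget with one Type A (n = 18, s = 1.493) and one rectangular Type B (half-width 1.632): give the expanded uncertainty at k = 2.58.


u_A = s / sqrt(n) = 1.493 / sqrt(18) = 0.35190347
u_B = half_width / sqrt(3) = 1.632 / sqrt(3) = 0.94223564
uc = sqrt(u_A^2 + u_B^2) = sqrt(0.35190347^2 + 0.94223564^2) = 1.0058052
U = k * uc = 2.58 * 1.0058052
U = 2.5950

2.5950


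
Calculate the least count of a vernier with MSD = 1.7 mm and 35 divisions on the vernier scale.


LC = MSD / n_div
= 1.7 / 35
= 0.0486

0.0486


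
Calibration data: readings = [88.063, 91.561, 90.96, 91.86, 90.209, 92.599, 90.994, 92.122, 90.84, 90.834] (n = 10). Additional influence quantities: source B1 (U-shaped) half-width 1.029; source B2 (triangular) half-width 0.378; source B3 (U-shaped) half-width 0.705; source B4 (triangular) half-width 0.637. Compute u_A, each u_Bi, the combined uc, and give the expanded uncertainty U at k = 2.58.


mean = (88.063 + 91.561 + 90.96 + 91.86 + 90.209 + 92.599 + 90.994 + 92.122 + 90.84 + 90.834) / 10 = 91.0042
s = sqrt(sum((x - mean)^2)/(n-1)) = 1.2550463
u_A = s / sqrt(n) = 1.2550463 / sqrt(10) = 0.39688049
u_B1 = 1.029 / sqrt(2) = 0.72761288
u_B2 = 0.378 / sqrt(6) = 0.15431785
u_B3 = 0.705 / sqrt(2) = 0.49851028
u_B4 = 0.637 / sqrt(6) = 0.26005416
uc = sqrt(0.39688049^2 + 0.72761288^2 + 0.15431785^2 + 0.49851028^2 + 0.26005416^2) = 1.0133555
U = k * uc = 2.58 * 1.0133555
U = 2.6145

2.6145


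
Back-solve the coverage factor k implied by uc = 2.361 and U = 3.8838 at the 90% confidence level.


k = U / uc
k = 3.8838 / 2.361
k = 1.645

1.645


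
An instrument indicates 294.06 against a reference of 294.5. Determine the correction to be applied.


Correction = standard - reading
= 294.5 - 294.06
= 0.4400

0.4400


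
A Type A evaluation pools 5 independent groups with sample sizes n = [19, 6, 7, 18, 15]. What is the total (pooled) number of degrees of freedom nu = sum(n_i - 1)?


nu = sum_i (n_i - 1)
nu = ((19 - 1) + (6 - 1) + (7 - 1) + (18 - 1) + (15 - 1))
nu = 18 + 5 + 6 + 17 + 14
nu = 60

60


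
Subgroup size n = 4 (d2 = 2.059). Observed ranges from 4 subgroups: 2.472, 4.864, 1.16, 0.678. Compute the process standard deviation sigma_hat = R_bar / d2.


R_bar = (2.472 + 4.864 + 1.16 + 0.678) / 4
R_bar = 9.174 / 4 = 2.2935
sigma_hat = R_bar / d2 = 2.2935 / 2.059 = 1.1139

1.1139


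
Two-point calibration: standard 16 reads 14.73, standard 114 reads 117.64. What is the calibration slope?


slope = (y2 - y1) / (x2 - x1)
= (117.64 - 14.73) / (114 - 16)
= 102.9100 / 98
= 1.0501

1.0501


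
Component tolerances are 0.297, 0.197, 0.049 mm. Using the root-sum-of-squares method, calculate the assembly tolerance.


RSS = sqrt(0.297^2 + 0.197^2 + 0.049^2)
= sqrt(0.129419)
= 0.3597

0.3597


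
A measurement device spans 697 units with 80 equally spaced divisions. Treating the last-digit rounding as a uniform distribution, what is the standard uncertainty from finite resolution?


resolution = range / divisions
resolution = 697 / 80 = 8.7125
u_res = resolution / (2*sqrt(3))
u_res = 8.7125 / 3.4641016
u_res = 2.5151

2.5151


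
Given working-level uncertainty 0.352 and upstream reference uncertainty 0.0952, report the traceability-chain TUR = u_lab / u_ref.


TUR = u_lab / u_ref
= 0.352 / 0.0952
= 3.6975

3.6975


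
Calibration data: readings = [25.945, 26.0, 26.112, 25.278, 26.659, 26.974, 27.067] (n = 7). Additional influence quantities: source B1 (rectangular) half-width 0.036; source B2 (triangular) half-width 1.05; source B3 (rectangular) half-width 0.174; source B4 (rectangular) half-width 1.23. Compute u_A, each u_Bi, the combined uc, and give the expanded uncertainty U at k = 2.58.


mean = (25.945 + 26.0 + 26.112 + 25.278 + 26.659 + 26.974 + 27.067) / 7 = 26.29071429
s = sqrt(sum((x - mean)^2)/(n-1)) = 0.64118321
u_A = s / sqrt(n) = 0.64118321 / sqrt(7) = 0.24234447
u_B1 = 0.036 / sqrt(3) = 0.02078461
u_B2 = 1.05 / sqrt(6) = 0.4286607
u_B3 = 0.174 / sqrt(3) = 0.10045895
u_B4 = 1.23 / sqrt(3) = 0.71014083
uc = sqrt(0.24234447^2 + 0.02078461^2 + 0.4286607^2 + 0.10045895^2 + 0.71014083^2) = 0.87023263
U = k * uc = 2.58 * 0.87023263
U = 2.2452

2.2452


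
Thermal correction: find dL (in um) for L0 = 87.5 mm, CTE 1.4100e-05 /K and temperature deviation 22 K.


dL = L * alpha * dT
= 87.5 * 1.4100e-05 * 22
= 0.0271425 mm
dL_um = 0.0271425 * 1000 = 27.1425 um

27.1425


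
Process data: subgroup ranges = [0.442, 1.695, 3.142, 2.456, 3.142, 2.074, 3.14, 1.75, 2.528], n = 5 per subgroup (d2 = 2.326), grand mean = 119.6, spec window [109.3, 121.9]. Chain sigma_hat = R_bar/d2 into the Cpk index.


R_bar = (0.442 + 1.695 + 3.142 + 2.456 + 3.142 + 2.074 + 3.14 + 1.75 + 2.528) / 9 = 2.2632222
sigma = R_bar / d2 = 2.2632222 / 2.326 = 0.9730104
Cp = (USL - LSL)/(6*sigma) = (121.9 - 109.3)/(6*0.9730104) = 2.1583
Cpu = (121.9 - 119.6)/(3*0.9730104) = 0.7879
Cpl = (119.6 - 109.3)/(3*0.9730104) = 3.5286
Cpk = min(Cpu, Cpl) = 0.7879

0.7879


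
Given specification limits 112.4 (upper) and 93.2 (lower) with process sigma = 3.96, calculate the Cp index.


Cp = (USL - LSL) / (6 * sigma)
= (112.4 - 93.2) / (6 * 3.96)
= 19.2000 / 23.7600
= 0.8081

0.8081


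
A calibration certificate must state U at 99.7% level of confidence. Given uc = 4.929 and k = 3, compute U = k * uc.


U = k * uc
U = 3 * 4.929
U = 14.7870

14.7870


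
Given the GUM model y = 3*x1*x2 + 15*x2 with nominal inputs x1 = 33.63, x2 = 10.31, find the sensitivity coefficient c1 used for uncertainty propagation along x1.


y = 3*x1*x2 + 15*x2
dy/dx1 = 3*x2
Evaluate at x2 = 10.31: c1 = 3 * 10.31
c1 = 30.9300

30.9300


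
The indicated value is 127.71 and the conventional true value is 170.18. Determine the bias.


Systematic error = measured - true
= 127.71 - 170.18
= -42.4700

-42.4700


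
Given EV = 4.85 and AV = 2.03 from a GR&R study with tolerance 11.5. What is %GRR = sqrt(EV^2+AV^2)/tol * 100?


GRR = sqrt(EV^2 + AV^2) = sqrt(4.85^2 + 2.03^2) = 5.2576991
%GRR = GRR / tol * 100 = 5.2576991 / 11.5 * 100
%GRR = 45.7191

45.7191


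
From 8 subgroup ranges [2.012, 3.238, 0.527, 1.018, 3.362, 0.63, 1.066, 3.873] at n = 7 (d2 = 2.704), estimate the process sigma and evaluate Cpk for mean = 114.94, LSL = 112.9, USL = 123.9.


R_bar = (2.012 + 3.238 + 0.527 + 1.018 + 3.362 + 0.63 + 1.066 + 3.873) / 8 = 1.96575
sigma = R_bar / d2 = 1.96575 / 2.704 = 0.72697855
Cp = (USL - LSL)/(6*sigma) = (123.9 - 112.9)/(6*0.72697855) = 2.5219
Cpu = (123.9 - 114.94)/(3*0.72697855) = 4.1083
Cpl = (114.94 - 112.9)/(3*0.72697855) = 0.9354
Cpk = min(Cpu, Cpl) = 0.9354

0.9354


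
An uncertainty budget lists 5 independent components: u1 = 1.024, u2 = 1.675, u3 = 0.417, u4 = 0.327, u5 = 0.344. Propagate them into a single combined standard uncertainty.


uc = sqrt(1.024^2 + 1.675^2 + 0.417^2 + 0.327^2 + 0.344^2)
uc = sqrt(4.253355)
uc = 2.0624

2.0624


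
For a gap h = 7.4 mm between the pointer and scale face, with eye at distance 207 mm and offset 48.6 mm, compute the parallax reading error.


error = h * offset / d
= 7.4 * 48.6 / 207
= 1.7374

1.7374


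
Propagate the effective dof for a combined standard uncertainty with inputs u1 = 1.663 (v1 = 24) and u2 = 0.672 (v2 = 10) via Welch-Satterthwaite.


uc = sqrt(u1^2 + u2^2) = sqrt(1.663^2 + 0.672^2) = 1.7936424
v_eff = uc^4 / (u1^4/v1 + u2^4/v2)
= 1.7936424^4 / (1.663^4/24 + 0.672^4/10)
= 10.350074 / 0.33907497
v_eff = 30.5244

30.5244


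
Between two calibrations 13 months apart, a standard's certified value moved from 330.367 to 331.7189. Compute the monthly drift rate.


rate = (v2 - v1) / months
= (331.7189 - 330.367) / 13
= 1.3519 / 13
= 0.1040

0.1040


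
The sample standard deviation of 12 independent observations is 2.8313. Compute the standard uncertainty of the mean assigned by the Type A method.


u_A = s / sqrt(n)
u_A = 2.8313 / sqrt(12)
u_A = 2.8313 / 3.4641016
u_A = 0.8173

0.8173


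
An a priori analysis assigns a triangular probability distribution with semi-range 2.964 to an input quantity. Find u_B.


u_B = half_width / sqrt(6)
u_B = 2.964 / 2.4494897
u_B = 1.2100

1.2100


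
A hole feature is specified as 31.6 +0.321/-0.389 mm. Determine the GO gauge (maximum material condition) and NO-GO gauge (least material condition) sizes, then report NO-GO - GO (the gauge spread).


GO = nominal - lower_tol (smallest hole = maximum material condition)
GO = 31.6 - 0.389 = 31.211
NO-GO = nominal + upper_tol (largest hole = least material condition)
NO-GO = 31.6 + 0.321 = 31.921
spread = NO-GO - GO = 31.921 - 31.211 = 0.7100

0.7100


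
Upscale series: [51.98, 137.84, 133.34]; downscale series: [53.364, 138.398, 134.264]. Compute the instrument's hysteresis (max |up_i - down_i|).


|51.98 - 53.364| = 1.3840
|137.84 - 138.398| = 0.5580
|133.34 - 134.264| = 0.9240
hysteresis = max(diffs) = 1.3840

1.3840


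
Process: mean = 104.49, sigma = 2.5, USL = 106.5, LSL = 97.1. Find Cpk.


Cpu = (USL - mean) / (3*sigma) = (106.5 - 104.49) / (3*2.5) = 0.2680
Cpl = (mean - LSL) / (3*sigma) = (104.49 - 97.1) / (3*2.5) = 0.9853
Cpk = min(Cpu, Cpl) = 0.2680

0.2680


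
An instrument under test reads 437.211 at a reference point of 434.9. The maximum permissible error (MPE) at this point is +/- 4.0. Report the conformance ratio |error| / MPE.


e = indication - reference = 437.211 - 434.9 = 2.3110
|e| = 2.3110
ratio = |e| / MPE = 2.3110 / 4.0
ratio = 0.5777

0.5777


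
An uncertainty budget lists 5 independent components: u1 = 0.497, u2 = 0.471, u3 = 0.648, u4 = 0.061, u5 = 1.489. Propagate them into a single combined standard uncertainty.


uc = sqrt(0.497^2 + 0.471^2 + 0.648^2 + 0.061^2 + 1.489^2)
uc = sqrt(3.109596)
uc = 1.7634

1.7634


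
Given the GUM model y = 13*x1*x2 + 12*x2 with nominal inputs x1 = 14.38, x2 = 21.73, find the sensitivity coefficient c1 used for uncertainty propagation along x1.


y = 13*x1*x2 + 12*x2
dy/dx1 = 13*x2
Evaluate at x2 = 21.73: c1 = 13 * 21.73
c1 = 282.4900

282.4900


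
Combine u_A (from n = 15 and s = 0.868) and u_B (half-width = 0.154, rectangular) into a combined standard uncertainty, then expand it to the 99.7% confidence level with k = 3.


u_A = s / sqrt(n) = 0.868 / sqrt(15) = 0.22411664
u_B = half_width / sqrt(3) = 0.154 / sqrt(3) = 0.088911941
uc = sqrt(u_A^2 + u_B^2) = sqrt(0.22411664^2 + 0.088911941^2) = 0.24110911
U = k * uc = 3 * 0.24110911
U = 0.7233

0.7233


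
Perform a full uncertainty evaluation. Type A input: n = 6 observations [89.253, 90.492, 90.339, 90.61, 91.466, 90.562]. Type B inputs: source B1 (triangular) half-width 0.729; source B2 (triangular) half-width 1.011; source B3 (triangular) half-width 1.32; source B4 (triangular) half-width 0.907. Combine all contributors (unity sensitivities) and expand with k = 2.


mean = (89.253 + 90.492 + 90.339 + 90.61 + 91.466 + 90.562) / 6 = 90.45366667
s = sqrt(sum((x - mean)^2)/(n-1)) = 0.70953694
u_A = s / sqrt(n) = 0.70953694 / sqrt(6) = 0.28966724
u_B1 = 0.729 / sqrt(6) = 0.297613
u_B2 = 1.011 / sqrt(6) = 0.41273902
u_B3 = 1.32 / sqrt(6) = 0.53888774
u_B4 = 0.907 / sqrt(6) = 0.3702812
uc = sqrt(0.28966724^2 + 0.297613^2 + 0.41273902^2 + 0.53888774^2 + 0.3702812^2) = 0.87769144
U = k * uc = 2 * 0.87769144
U = 1.7554

1.7554


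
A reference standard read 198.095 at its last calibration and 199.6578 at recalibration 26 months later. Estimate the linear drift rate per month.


rate = (v2 - v1) / months
= (199.6578 - 198.095) / 26
= 1.5628 / 26
= 0.0601

0.0601


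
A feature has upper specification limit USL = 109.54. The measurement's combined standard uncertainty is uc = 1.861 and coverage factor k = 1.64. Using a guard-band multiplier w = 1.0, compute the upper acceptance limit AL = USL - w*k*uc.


U = k * uc = 1.64 * 1.861 = 3.05204
guard band g = w * U = 1.0 * 3.05204 = 3.05204
AL = USL - g = 109.54 - 3.05204
AL = 106.4880

106.4880


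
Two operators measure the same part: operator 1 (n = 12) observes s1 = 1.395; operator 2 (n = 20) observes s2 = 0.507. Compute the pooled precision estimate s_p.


s_p = sqrt(((n1-1)*s1^2 + (n2-1)*s2^2) / (n1+n2-2))
numerator = (12-1)*1.395^2 + (20-1)*0.507^2 = 21.406275 + 4.883931 = 26.290206
denominator = 12 + 20 - 2 = 30
s_p^2 = 26.290206 / 30 = 0.8763402
s_p = sqrt(0.8763402) = 0.9361

0.9361


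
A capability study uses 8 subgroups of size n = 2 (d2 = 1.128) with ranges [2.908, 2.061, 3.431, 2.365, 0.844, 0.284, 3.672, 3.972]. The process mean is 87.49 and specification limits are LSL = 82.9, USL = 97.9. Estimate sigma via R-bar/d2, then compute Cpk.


R_bar = (2.908 + 2.061 + 3.431 + 2.365 + 0.844 + 0.284 + 3.672 + 3.972) / 8 = 2.442125
sigma = R_bar / d2 = 2.442125 / 1.128 = 2.1650044
Cp = (USL - LSL)/(6*sigma) = (97.9 - 82.9)/(6*2.1650044) = 1.1547
Cpu = (97.9 - 87.49)/(3*2.1650044) = 1.6028
Cpl = (87.49 - 82.9)/(3*2.1650044) = 0.7067
Cpk = min(Cpu, Cpl) = 0.7067

0.7067


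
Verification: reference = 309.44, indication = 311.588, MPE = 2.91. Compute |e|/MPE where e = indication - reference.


e = indication - reference = 311.588 - 309.44 = 2.1480
|e| = 2.1480
ratio = |e| / MPE = 2.1480 / 2.91
ratio = 0.7381

0.7381


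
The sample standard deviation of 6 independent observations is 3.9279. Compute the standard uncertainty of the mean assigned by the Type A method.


u_A = s / sqrt(n)
u_A = 3.9279 / sqrt(6)
u_A = 3.9279 / 2.4494897
u_A = 1.6036

1.6036


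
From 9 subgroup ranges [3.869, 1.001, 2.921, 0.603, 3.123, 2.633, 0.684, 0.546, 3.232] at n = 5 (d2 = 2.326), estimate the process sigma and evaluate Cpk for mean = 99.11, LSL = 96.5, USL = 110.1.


R_bar = (3.869 + 1.001 + 2.921 + 0.603 + 3.123 + 2.633 + 0.684 + 0.546 + 3.232) / 9 = 2.068
sigma = R_bar / d2 = 2.068 / 2.326 = 0.88907997
Cp = (USL - LSL)/(6*sigma) = (110.1 - 96.5)/(6*0.88907997) = 2.5495
Cpu = (110.1 - 99.11)/(3*0.88907997) = 4.1204
Cpl = (99.11 - 96.5)/(3*0.88907997) = 0.9785
Cpk = min(Cpu, Cpl) = 0.9785

0.9785


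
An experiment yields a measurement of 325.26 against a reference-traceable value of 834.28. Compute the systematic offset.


Systematic error = measured - true
= 325.26 - 834.28
= -509.0200

-509.0200


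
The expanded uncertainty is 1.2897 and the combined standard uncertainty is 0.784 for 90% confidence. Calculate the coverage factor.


k = U / uc
k = 1.2897 / 0.784
k = 1.645

1.645


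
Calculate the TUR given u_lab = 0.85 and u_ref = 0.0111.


TUR = u_lab / u_ref
= 0.85 / 0.0111
= 76.5766

76.5766


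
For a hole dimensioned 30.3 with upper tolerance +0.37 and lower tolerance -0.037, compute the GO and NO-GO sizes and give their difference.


GO = nominal - lower_tol (smallest hole = maximum material condition)
GO = 30.3 - 0.037 = 30.263
NO-GO = nominal + upper_tol (largest hole = least material condition)
NO-GO = 30.3 + 0.37 = 30.67
spread = NO-GO - GO = 30.67 - 30.263 = 0.4070

0.4070


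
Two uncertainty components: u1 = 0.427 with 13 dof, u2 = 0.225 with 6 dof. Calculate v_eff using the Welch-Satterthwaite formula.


uc = sqrt(u1^2 + u2^2) = sqrt(0.427^2 + 0.225^2) = 0.48265308
v_eff = uc^4 / (u1^4/v1 + u2^4/v2)
= 0.48265308^4 / (0.427^4/13 + 0.225^4/6)
= 0.054267564 / 0.0029843688
v_eff = 18.1839

18.1839


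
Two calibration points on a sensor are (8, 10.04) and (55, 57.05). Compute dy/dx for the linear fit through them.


slope = (y2 - y1) / (x2 - x1)
= (57.05 - 10.04) / (55 - 8)
= 47.0100 / 47
= 1.0002

1.0002


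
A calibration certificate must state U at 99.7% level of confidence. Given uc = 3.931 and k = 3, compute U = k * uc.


U = k * uc
U = 3 * 3.931
U = 11.7930

11.7930


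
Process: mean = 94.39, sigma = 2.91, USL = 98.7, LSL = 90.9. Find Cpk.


Cpu = (USL - mean) / (3*sigma) = (98.7 - 94.39) / (3*2.91) = 0.4937
Cpl = (mean - LSL) / (3*sigma) = (94.39 - 90.9) / (3*2.91) = 0.3998
Cpk = min(Cpu, Cpl) = 0.3998

0.3998


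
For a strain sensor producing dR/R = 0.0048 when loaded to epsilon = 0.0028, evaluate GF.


GF = (dR/R) / epsilon
= 0.0048 / 0.0028
= 1.7143

1.7143


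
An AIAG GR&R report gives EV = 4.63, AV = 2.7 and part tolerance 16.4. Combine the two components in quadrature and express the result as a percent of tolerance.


GRR = sqrt(EV^2 + AV^2) = sqrt(4.63^2 + 2.7^2) = 5.3597481
%GRR = GRR / tol * 100 = 5.3597481 / 16.4 * 100
%GRR = 32.6814

32.6814


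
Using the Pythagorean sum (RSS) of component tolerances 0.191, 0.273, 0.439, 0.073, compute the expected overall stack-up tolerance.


RSS = sqrt(0.191^2 + 0.273^2 + 0.439^2 + 0.073^2)
= sqrt(0.30906)
= 0.5559

0.5559


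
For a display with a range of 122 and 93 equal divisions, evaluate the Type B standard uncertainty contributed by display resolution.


resolution = range / divisions
resolution = 122 / 93 = 1.311828
u_res = resolution / (2*sqrt(3))
u_res = 1.311828 / 3.4641016
u_res = 0.3787

0.3787


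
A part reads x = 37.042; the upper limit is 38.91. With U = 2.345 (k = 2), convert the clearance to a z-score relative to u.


u = U / k = 2.345 / 2 = 1.1725
margin = |USL - x| = |38.91 - 37.042| = 1.868
z = margin / u = 1.868 / 1.1725
z = 1.5932

1.5932


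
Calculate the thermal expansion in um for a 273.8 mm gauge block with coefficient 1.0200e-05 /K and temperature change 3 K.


dL = L * alpha * dT
= 273.8 * 1.0200e-05 * 3
= 0.0083783 mm
dL_um = 0.0083783 * 1000 = 8.3783 um

8.3783


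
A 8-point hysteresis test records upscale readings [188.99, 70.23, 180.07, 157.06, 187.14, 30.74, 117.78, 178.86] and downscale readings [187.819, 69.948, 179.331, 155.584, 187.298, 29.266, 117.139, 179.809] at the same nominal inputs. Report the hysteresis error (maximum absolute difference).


|188.99 - 187.819| = 1.1710
|70.23 - 69.948| = 0.2820
|180.07 - 179.331| = 0.7390
|157.06 - 155.584| = 1.4760
|187.14 - 187.298| = 0.1580
|30.74 - 29.266| = 1.4740
|117.78 - 117.139| = 0.6410
|178.86 - 179.809| = 0.9490
hysteresis = max(diffs) = 1.4760

1.4760


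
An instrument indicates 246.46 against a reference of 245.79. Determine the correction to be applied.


Correction = standard - reading
= 245.79 - 246.46
= -0.6700

-0.6700


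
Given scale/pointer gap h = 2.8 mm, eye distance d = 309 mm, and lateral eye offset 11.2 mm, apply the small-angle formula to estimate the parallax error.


error = h * offset / d
= 2.8 * 11.2 / 309
= 0.1015

0.1015


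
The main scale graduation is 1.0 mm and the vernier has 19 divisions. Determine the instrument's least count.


LC = MSD / n_div
= 1.0 / 19
= 0.0526

0.0526


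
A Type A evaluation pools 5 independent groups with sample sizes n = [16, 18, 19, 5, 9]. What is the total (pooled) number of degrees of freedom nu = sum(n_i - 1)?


nu = sum_i (n_i - 1)
nu = ((16 - 1) + (18 - 1) + (19 - 1) + (5 - 1) + (9 - 1))
nu = 15 + 17 + 18 + 4 + 8
nu = 62

62


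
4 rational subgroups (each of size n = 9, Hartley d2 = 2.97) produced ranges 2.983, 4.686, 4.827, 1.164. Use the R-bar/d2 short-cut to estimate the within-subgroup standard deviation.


R_bar = (2.983 + 4.686 + 4.827 + 1.164) / 4
R_bar = 13.66 / 4 = 3.415
sigma_hat = R_bar / d2 = 3.415 / 2.97 = 1.1498

1.1498


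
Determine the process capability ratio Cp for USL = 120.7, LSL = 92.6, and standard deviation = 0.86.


Cp = (USL - LSL) / (6 * sigma)
= (120.7 - 92.6) / (6 * 0.86)
= 28.1000 / 5.1600
= 5.4457

5.4457


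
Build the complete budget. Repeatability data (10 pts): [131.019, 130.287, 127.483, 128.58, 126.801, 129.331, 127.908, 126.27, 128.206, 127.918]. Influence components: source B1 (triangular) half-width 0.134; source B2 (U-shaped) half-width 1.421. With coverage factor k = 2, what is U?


mean = (131.019 + 130.287 + 127.483 + 128.58 + 126.801 + 129.331 + 127.908 + 126.27 + 128.206 + 127.918) / 10 = 128.3803
s = sqrt(sum((x - mean)^2)/(n-1)) = 1.4818091
u_A = s / sqrt(n) = 1.4818091 / sqrt(10) = 0.46858918
u_B1 = 0.134 / sqrt(6) = 0.054705271
u_B2 = 1.421 / sqrt(2) = 1.0047987
uc = sqrt(0.46858918^2 + 0.054705271^2 + 1.0047987^2) = 1.1100401
U = k * uc = 2 * 1.1100401
U = 2.2201

2.2201


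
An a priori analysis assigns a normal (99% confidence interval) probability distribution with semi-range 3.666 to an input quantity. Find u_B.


u_B = half_width / 2.576
u_B = 3.666 / 2.576
u_B = 1.4231

1.4231


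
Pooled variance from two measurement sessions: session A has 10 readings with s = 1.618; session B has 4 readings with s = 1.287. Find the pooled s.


s_p = sqrt(((n1-1)*s1^2 + (n2-1)*s2^2) / (n1+n2-2))
numerator = (10-1)*1.618^2 + (4-1)*1.287^2 = 23.561316 + 4.969107 = 28.530423
denominator = 10 + 4 - 2 = 12
s_p^2 = 28.530423 / 12 = 2.3775352
s_p = sqrt(2.3775352) = 1.5419

1.5419


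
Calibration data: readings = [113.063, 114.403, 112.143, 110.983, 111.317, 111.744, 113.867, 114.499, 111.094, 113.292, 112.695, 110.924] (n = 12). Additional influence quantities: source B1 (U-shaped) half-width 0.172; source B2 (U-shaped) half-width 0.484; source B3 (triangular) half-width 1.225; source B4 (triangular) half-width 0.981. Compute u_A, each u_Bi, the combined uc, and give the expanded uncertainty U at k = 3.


mean = (113.063 + 114.403 + 112.143 + 110.983 + 111.317 + 111.744 + 113.867 + 114.499 + 111.094 + 113.292 + 112.695 + 110.924) / 12 = 112.502
s = sqrt(sum((x - mean)^2)/(n-1)) = 1.3255765
u_A = s / sqrt(n) = 1.3255765 / sqrt(12) = 0.38266097
u_B1 = 0.172 / sqrt(2) = 0.12162237
u_B2 = 0.484 / sqrt(2) = 0.34223968
u_B3 = 1.225 / sqrt(6) = 0.50010416
u_B4 = 0.981 / sqrt(6) = 0.40049157
uc = sqrt(0.38266097^2 + 0.12162237^2 + 0.34223968^2 + 0.50010416^2 + 0.40049157^2) = 0.82996812
U = k * uc = 3 * 0.82996812
U = 2.4899

2.4899


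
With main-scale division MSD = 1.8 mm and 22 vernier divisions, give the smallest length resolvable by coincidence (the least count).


LC = MSD / n_div
= 1.8 / 22
= 0.0818

0.0818


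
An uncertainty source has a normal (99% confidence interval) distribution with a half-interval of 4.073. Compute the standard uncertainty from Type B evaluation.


u_B = half_width / 2.576
u_B = 4.073 / 2.576
u_B = 1.5811

1.5811


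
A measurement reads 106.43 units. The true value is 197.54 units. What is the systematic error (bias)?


Systematic error = measured - true
= 106.43 - 197.54
= -91.1100

-91.1100


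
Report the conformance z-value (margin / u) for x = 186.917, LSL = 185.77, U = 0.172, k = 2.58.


u = U / k = 0.172 / 2.58 = 0.066666667
margin = |LSL - x| = |185.77 - 186.917| = 1.147
z = margin / u = 1.147 / 0.066666667
z = 17.2050

17.2050


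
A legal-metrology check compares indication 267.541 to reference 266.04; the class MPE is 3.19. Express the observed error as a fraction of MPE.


e = indication - reference = 267.541 - 266.04 = 1.5010
|e| = 1.5010
ratio = |e| / MPE = 1.5010 / 3.19
ratio = 0.4705

0.4705


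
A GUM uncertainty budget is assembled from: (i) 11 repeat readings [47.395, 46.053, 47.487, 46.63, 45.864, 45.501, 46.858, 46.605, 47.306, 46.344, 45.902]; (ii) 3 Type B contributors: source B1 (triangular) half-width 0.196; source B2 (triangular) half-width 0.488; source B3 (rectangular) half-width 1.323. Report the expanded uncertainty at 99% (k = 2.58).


mean = (47.395 + 46.053 + 47.487 + 46.63 + 45.864 + 45.501 + 46.858 + 46.605 + 47.306 + 46.344 + 45.902) / 11 = 46.54045455
s = sqrt(sum((x - mean)^2)/(n-1)) = 0.67432653
u_A = s / sqrt(n) = 0.67432653 / sqrt(11) = 0.2033171
u_B1 = 0.196 / sqrt(6) = 0.080016665
u_B2 = 0.488 / sqrt(6) = 0.19922517
u_B3 = 1.323 / sqrt(3) = 0.76383441
uc = sqrt(0.2033171^2 + 0.080016665^2 + 0.19922517^2 + 0.76383441^2) = 0.8190691
U = k * uc = 2.58 * 0.8190691
U = 2.1132

2.1132


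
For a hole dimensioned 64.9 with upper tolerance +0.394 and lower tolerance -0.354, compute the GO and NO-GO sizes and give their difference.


GO = nominal - lower_tol (smallest hole = maximum material condition)
GO = 64.9 - 0.354 = 64.546
NO-GO = nominal + upper_tol (largest hole = least material condition)
NO-GO = 64.9 + 0.394 = 65.294
spread = NO-GO - GO = 65.294 - 64.546 = 0.7480

0.7480


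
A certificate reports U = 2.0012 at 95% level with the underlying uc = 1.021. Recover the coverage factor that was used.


k = U / uc
k = 2.0012 / 1.021
k = 1.96

1.96


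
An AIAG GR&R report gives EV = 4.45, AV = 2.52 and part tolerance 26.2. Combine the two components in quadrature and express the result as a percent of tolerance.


GRR = sqrt(EV^2 + AV^2) = sqrt(4.45^2 + 2.52^2) = 5.1139906
%GRR = GRR / tol * 100 = 5.1139906 / 26.2 * 100
%GRR = 19.5190

19.5190


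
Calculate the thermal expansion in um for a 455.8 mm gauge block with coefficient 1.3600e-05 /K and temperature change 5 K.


dL = L * alpha * dT
= 455.8 * 1.3600e-05 * 5
= 0.0309944 mm
dL_um = 0.0309944 * 1000 = 30.9944 um

30.9944


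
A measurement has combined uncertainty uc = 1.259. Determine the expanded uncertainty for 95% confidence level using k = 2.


U = k * uc
U = 2 * 1.259
U = 2.5180

2.5180


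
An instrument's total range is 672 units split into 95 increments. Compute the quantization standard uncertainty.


resolution = range / divisions
resolution = 672 / 95 = 7.0736842
u_res = resolution / (2*sqrt(3))
u_res = 7.0736842 / 3.4641016
u_res = 2.0420

2.0420


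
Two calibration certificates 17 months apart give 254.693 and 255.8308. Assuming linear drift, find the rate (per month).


rate = (v2 - v1) / months
= (255.8308 - 254.693) / 17
= 1.1378 / 17
= 0.0669

0.0669


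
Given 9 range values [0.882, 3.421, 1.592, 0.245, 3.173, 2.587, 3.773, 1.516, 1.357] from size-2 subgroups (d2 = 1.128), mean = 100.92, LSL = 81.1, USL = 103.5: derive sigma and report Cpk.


R_bar = (0.882 + 3.421 + 1.592 + 0.245 + 3.173 + 2.587 + 3.773 + 1.516 + 1.357) / 9 = 2.0606667
sigma = R_bar / d2 = 2.0606667 / 1.128 = 1.8268322
Cp = (USL - LSL)/(6*sigma) = (103.5 - 81.1)/(6*1.8268322) = 2.0436
Cpu = (103.5 - 100.92)/(3*1.8268322) = 0.4708
Cpl = (100.92 - 81.1)/(3*1.8268322) = 3.6165
Cpk = min(Cpu, Cpl) = 0.4708

0.4708


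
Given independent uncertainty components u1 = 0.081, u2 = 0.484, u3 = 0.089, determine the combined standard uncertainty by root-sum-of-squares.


uc = sqrt(0.081^2 + 0.484^2 + 0.089^2)
uc = sqrt(0.248738)
uc = 0.4987

0.4987


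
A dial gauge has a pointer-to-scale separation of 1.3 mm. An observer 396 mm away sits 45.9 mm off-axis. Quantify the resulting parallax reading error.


error = h * offset / d
= 1.3 * 45.9 / 396
= 0.1507

0.1507


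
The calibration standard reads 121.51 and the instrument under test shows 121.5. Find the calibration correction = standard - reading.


Correction = standard - reading
= 121.51 - 121.5
= 0.0100

0.0100


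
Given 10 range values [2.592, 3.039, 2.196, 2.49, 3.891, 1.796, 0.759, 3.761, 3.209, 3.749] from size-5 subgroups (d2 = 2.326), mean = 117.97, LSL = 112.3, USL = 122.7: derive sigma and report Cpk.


R_bar = (2.592 + 3.039 + 2.196 + 2.49 + 3.891 + 1.796 + 0.759 + 3.761 + 3.209 + 3.749) / 10 = 2.7482
sigma = R_bar / d2 = 2.7482 / 2.326 = 1.1815133
Cp = (USL - LSL)/(6*sigma) = (122.7 - 112.3)/(6*1.1815133) = 1.4670
Cpu = (122.7 - 117.97)/(3*1.1815133) = 1.3344
Cpl = (117.97 - 112.3)/(3*1.1815133) = 1.5996
Cpk = min(Cpu, Cpl) = 1.3344

1.3344


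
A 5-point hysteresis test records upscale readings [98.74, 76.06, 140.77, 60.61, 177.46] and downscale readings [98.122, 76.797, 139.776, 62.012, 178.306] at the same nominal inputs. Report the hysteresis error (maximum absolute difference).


|98.74 - 98.122| = 0.6180
|76.06 - 76.797| = 0.7370
|140.77 - 139.776| = 0.9940
|60.61 - 62.012| = 1.4020
|177.46 - 178.306| = 0.8460
hysteresis = max(diffs) = 1.4020

1.4020


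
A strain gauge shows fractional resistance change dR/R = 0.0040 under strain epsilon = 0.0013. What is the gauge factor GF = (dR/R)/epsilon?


GF = (dR/R) / epsilon
= 0.0040 / 0.0013
= 3.0769

3.0769


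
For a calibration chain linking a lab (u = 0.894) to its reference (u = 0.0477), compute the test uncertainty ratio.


TUR = u_lab / u_ref
= 0.894 / 0.0477
= 18.7421

18.7421


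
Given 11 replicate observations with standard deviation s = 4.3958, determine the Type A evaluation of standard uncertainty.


u_A = s / sqrt(n)
u_A = 4.3958 / sqrt(11)
u_A = 4.3958 / 3.3166248
u_A = 1.3254

1.3254


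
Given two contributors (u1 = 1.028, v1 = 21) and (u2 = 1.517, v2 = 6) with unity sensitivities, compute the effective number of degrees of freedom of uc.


uc = sqrt(u1^2 + u2^2) = sqrt(1.028^2 + 1.517^2) = 1.8325046
v_eff = uc^4 / (u1^4/v1 + u2^4/v2)
= 1.8325046^4 / (1.028^4/21 + 1.517^4/6)
= 11.276655 / 0.93583577
v_eff = 12.0498

12.0498


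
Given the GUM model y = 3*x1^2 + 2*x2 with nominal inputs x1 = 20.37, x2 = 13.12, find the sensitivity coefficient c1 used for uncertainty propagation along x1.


y = 3*x1^2 + 2*x2
dy/dx1 = 2*3*x1
Evaluate at x1 = 20.37: c1 = 6 * 20.37
c1 = 122.2200

122.2200


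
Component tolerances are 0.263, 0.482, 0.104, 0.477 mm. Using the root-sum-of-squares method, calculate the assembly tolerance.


RSS = sqrt(0.263^2 + 0.482^2 + 0.104^2 + 0.477^2)
= sqrt(0.539838)
= 0.7347

0.7347


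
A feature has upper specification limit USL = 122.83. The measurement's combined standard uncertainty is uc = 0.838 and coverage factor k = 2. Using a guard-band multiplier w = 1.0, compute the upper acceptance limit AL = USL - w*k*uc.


U = k * uc = 2 * 0.838 = 1.676
guard band g = w * U = 1.0 * 1.676 = 1.676
AL = USL - g = 122.83 - 1.676
AL = 121.1540

121.1540


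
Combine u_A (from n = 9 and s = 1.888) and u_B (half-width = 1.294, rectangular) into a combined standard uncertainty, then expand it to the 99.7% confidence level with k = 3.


u_A = s / sqrt(n) = 1.888 / sqrt(9) = 0.62933333
u_B = half_width / sqrt(3) = 1.294 / sqrt(3) = 0.74709125
uc = sqrt(u_A^2 + u_B^2) = sqrt(0.62933333^2 + 0.74709125^2) = 0.97683457
U = k * uc = 3 * 0.97683457
U = 2.9305

2.9305


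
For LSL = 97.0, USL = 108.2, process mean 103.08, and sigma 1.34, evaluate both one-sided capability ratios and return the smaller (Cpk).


Cpu = (USL - mean) / (3*sigma) = (108.2 - 103.08) / (3*1.34) = 1.2736
Cpl = (mean - LSL) / (3*sigma) = (103.08 - 97.0) / (3*1.34) = 1.5124
Cpk = min(Cpu, Cpl) = 1.2736

1.2736


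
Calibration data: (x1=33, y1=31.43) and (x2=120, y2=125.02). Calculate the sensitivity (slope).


slope = (y2 - y1) / (x2 - x1)
= (125.02 - 31.43) / (120 - 33)
= 93.5900 / 87
= 1.0757

1.0757


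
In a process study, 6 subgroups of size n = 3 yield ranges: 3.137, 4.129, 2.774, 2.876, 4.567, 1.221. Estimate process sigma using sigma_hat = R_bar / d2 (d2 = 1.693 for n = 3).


R_bar = (3.137 + 4.129 + 2.774 + 2.876 + 4.567 + 1.221) / 6
R_bar = 18.704 / 6 = 3.1173333
sigma_hat = R_bar / d2 = 3.1173333 / 1.693 = 1.8413

1.8413


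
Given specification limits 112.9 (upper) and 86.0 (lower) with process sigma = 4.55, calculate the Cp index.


Cp = (USL - LSL) / (6 * sigma)
= (112.9 - 86.0) / (6 * 4.55)
= 26.9000 / 27.3000
= 0.9853

0.9853


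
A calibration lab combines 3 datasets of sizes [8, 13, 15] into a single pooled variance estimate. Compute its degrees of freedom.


nu = sum_i (n_i - 1)
nu = ((8 - 1) + (13 - 1) + (15 - 1))
nu = 7 + 12 + 14
nu = 33

33


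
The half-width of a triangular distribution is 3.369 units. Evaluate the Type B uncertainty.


u_B = half_width / sqrt(6)
u_B = 3.369 / 2.4494897
u_B = 1.3754

1.3754


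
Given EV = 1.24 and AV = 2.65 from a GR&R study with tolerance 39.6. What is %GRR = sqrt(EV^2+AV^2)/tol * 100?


GRR = sqrt(EV^2 + AV^2) = sqrt(1.24^2 + 2.65^2) = 2.9257649
%GRR = GRR / tol * 100 = 2.9257649 / 39.6 * 100
%GRR = 7.3883

7.3883


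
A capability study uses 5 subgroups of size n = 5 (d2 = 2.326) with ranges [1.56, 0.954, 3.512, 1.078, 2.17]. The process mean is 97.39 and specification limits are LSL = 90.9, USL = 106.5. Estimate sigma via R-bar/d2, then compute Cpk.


R_bar = (1.56 + 0.954 + 3.512 + 1.078 + 2.17) / 5 = 1.8548
sigma = R_bar / d2 = 1.8548 / 2.326 = 0.79742046
Cp = (USL - LSL)/(6*sigma) = (106.5 - 90.9)/(6*0.79742046) = 3.2605
Cpu = (106.5 - 97.39)/(3*0.79742046) = 3.8081
Cpl = (97.39 - 90.9)/(3*0.79742046) = 2.7129
Cpk = min(Cpu, Cpl) = 2.7129

2.7129


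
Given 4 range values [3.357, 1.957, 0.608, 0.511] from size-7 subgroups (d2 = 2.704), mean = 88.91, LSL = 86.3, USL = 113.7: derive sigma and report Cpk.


R_bar = (3.357 + 1.957 + 0.608 + 0.511) / 4 = 1.60825
sigma = R_bar / d2 = 1.60825 / 2.704 = 0.59476701
Cp = (USL - LSL)/(6*sigma) = (113.7 - 86.3)/(6*0.59476701) = 7.6781
Cpu = (113.7 - 88.91)/(3*0.59476701) = 13.8934
Cpl = (88.91 - 86.3)/(3*0.59476701) = 1.4628
Cpk = min(Cpu, Cpl) = 1.4628

1.4628


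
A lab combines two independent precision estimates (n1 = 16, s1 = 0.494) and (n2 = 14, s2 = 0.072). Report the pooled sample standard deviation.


s_p = sqrt(((n1-1)*s1^2 + (n2-1)*s2^2) / (n1+n2-2))
numerator = (16-1)*0.494^2 + (14-1)*0.072^2 = 3.66054 + 0.067392 = 3.727932
denominator = 16 + 14 - 2 = 28
s_p^2 = 3.727932 / 28 = 0.13314043
s_p = sqrt(0.13314043) = 0.3649

0.3649


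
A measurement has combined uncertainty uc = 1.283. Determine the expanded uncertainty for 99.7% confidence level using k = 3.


U = k * uc
U = 3 * 1.283
U = 3.8490

3.8490


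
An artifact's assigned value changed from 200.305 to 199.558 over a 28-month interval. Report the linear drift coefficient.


rate = (v2 - v1) / months
= (199.558 - 200.305) / 28
= -0.7470 / 28
= -0.0267

-0.0267


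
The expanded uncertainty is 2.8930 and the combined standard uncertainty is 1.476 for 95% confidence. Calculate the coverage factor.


k = U / uc
k = 2.8930 / 1.476
k = 1.96

1.96


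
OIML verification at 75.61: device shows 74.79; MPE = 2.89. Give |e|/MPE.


e = indication - reference = 74.79 - 75.61 = -0.8200
|e| = 0.8200
ratio = |e| / MPE = 0.8200 / 2.89
ratio = 0.2837

0.2837


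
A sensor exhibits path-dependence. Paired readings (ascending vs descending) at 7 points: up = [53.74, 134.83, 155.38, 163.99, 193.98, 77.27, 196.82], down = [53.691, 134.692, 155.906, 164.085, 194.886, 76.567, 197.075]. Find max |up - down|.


|53.74 - 53.691| = 0.0490
|134.83 - 134.692| = 0.1380
|155.38 - 155.906| = 0.5260
|163.99 - 164.085| = 0.0950
|193.98 - 194.886| = 0.9060
|77.27 - 76.567| = 0.7030
|196.82 - 197.075| = 0.2550
hysteresis = max(diffs) = 0.9060

0.9060


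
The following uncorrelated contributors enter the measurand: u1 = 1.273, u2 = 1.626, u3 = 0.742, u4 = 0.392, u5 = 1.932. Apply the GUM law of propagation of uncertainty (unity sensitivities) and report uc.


uc = sqrt(1.273^2 + 1.626^2 + 0.742^2 + 0.392^2 + 1.932^2)
uc = sqrt(8.701257)
uc = 2.9498

2.9498


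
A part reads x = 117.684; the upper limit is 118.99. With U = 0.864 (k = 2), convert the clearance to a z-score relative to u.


u = U / k = 0.864 / 2 = 0.432
margin = |USL - x| = |118.99 - 117.684| = 1.306
z = margin / u = 1.306 / 0.432
z = 3.0231

3.0231


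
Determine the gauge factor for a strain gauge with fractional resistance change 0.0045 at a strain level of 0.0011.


GF = (dR/R) / epsilon
= 0.0045 / 0.0011
= 4.0909

4.0909


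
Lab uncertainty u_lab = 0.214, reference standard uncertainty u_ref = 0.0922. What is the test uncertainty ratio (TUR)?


TUR = u_lab / u_ref
= 0.214 / 0.0922
= 2.3210

2.3210


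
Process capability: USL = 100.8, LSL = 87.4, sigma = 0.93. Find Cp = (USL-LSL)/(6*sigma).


Cp = (USL - LSL) / (6 * sigma)
= (100.8 - 87.4) / (6 * 0.93)
= 13.4000 / 5.5800
= 2.4014

2.4014


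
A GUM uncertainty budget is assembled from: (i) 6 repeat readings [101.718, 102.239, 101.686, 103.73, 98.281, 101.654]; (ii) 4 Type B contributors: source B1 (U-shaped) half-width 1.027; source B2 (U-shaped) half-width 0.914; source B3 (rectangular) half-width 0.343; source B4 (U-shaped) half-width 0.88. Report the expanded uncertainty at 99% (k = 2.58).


mean = (101.718 + 102.239 + 101.686 + 103.73 + 98.281 + 101.654) / 6 = 101.5513333
s = sqrt(sum((x - mean)^2)/(n-1)) = 1.7872329
u_A = s / sqrt(n) = 1.7872329 / sqrt(6) = 0.72963478
u_B1 = 1.027 / sqrt(2) = 0.72619866
u_B2 = 0.914 / sqrt(2) = 0.6462956
u_B3 = 0.343 / sqrt(3) = 0.19803114
u_B4 = 0.88 / sqrt(2) = 0.62225397
uc = sqrt(0.72963478^2 + 0.72619866^2 + 0.6462956^2 + 0.19803114^2 + 0.62225397^2) = 1.3797992
U = k * uc = 2.58 * 1.3797992
U = 3.5599

3.5599


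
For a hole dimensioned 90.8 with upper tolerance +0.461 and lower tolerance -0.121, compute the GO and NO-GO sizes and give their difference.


GO = nominal - lower_tol (smallest hole = maximum material condition)
GO = 90.8 - 0.121 = 90.679
NO-GO = nominal + upper_tol (largest hole = least material condition)
NO-GO = 90.8 + 0.461 = 91.261
spread = NO-GO - GO = 91.261 - 90.679 = 0.5820

0.5820


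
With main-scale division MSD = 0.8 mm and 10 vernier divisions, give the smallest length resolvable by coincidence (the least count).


LC = MSD / n_div
= 0.8 / 10
= 0.0800

0.0800


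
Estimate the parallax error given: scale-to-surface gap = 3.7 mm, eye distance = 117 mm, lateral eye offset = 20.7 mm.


error = h * offset / d
= 3.7 * 20.7 / 117
= 0.6546

0.6546


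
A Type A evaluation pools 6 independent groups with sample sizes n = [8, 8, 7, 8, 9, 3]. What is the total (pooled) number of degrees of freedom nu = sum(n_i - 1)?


nu = sum_i (n_i - 1)
nu = ((8 - 1) + (8 - 1) + (7 - 1) + (8 - 1) + (9 - 1) + (3 - 1))
nu = 7 + 7 + 6 + 7 + 8 + 2
nu = 37

37


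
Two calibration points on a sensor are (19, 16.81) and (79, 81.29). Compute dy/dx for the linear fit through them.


slope = (y2 - y1) / (x2 - x1)
= (81.29 - 16.81) / (79 - 19)
= 64.4800 / 60
= 1.0747

1.0747


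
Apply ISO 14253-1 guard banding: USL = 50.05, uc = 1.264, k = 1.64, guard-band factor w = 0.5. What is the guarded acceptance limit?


U = k * uc = 1.64 * 1.264 = 2.07296
guard band g = w * U = 0.5 * 2.07296 = 1.03648
AL = USL - g = 50.05 - 1.03648
AL = 49.0135

49.0135


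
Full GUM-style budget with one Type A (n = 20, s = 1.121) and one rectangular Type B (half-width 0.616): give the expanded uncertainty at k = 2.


u_A = s / sqrt(n) = 1.121 / sqrt(20) = 0.25066322
u_B = half_width / sqrt(3) = 0.616 / sqrt(3) = 0.35564777
uc = sqrt(u_A^2 + u_B^2) = sqrt(0.25066322^2 + 0.35564777^2) = 0.43510618
U = k * uc = 2 * 0.43510618
U = 0.8702

0.8702


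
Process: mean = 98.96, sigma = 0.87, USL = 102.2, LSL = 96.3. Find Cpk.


Cpu = (USL - mean) / (3*sigma) = (102.2 - 98.96) / (3*0.87) = 1.2414
Cpl = (mean - LSL) / (3*sigma) = (98.96 - 96.3) / (3*0.87) = 1.0192
Cpk = min(Cpu, Cpl) = 1.0192

1.0192


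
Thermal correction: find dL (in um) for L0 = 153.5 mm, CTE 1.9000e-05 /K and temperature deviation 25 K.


dL = L * alpha * dT
= 153.5 * 1.9000e-05 * 25
= 0.0729125 mm
dL_um = 0.0729125 * 1000 = 72.9125 um

72.9125


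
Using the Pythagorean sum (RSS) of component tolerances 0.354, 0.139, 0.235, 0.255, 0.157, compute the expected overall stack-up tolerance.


RSS = sqrt(0.354^2 + 0.139^2 + 0.235^2 + 0.255^2 + 0.157^2)
= sqrt(0.289536)
= 0.5381

0.5381
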